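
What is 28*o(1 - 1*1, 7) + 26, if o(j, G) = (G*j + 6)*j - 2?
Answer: -30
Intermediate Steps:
o(j, G) = -2 + j*(6 + G*j) (o(j, G) = (6 + G*j)*j - 2 = j*(6 + G*j) - 2 = -2 + j*(6 + G*j))
28*o(1 - 1*1, 7) + 26 = 28*(-2 + 6*(1 - 1*1) + 7*(1 - 1*1)**2) + 26 = 28*(-2 + 6*(1 - 1) + 7*(1 - 1)**2) + 26 = 28*(-2 + 6*0 + 7*0**2) + 26 = 28*(-2 + 0 + 7*0) + 26 = 28*(-2 + 0 + 0) + 26 = 28*(-2) + 26 = -56 + 26 = -30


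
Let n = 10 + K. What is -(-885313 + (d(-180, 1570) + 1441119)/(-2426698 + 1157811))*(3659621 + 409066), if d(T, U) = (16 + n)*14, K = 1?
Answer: 4570614867976617936/1268887 ≈ 3.6021e+12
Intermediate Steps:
n = 11 (n = 10 + 1 = 11)
d(T, U) = 378 (d(T, U) = (16 + 11)*14 = 27*14 = 378)
-(-885313 + (d(-180, 1570) + 1441119)/(-2426698 + 1157811))*(3659621 + 409066) = -(-885313 + (378 + 1441119)/(-2426698 + 1157811))*(3659621 + 409066) = -(-885313 + 1441497/(-1268887))*4068687 = -(-885313 + 1441497*(-1/1268887))*4068687 = -(-885313 - 1441497/1268887)*4068687 = -(-1123363598128)*4068687/1268887 = -1*(-4570614867976617936/1268887) = 4570614867976617936/1268887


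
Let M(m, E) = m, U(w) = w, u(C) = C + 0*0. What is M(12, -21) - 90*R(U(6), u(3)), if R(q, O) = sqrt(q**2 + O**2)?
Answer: 12 - 270*sqrt(5) ≈ -591.74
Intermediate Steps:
u(C) = C (u(C) = C + 0 = C)
R(q, O) = sqrt(O**2 + q**2)
M(12, -21) - 90*R(U(6), u(3)) = 12 - 90*sqrt(3**2 + 6**2) = 12 - 90*sqrt(9 + 36) = 12 - 270*sqrt(5)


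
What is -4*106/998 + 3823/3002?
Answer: 1271253/1497998 ≈ 0.84863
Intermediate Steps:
-4*106/998 + 3823/3002 = -424*1/998 + 3823*(1/3002) = -212/499 + 3823/3002 = 1271253/1497998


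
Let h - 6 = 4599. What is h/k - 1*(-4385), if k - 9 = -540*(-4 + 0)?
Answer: 3171890/723 ≈ 4387.1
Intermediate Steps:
h = 4605 (h = 6 + 4599 = 4605)
k = 2169 (k = 9 - 540*(-4 + 0) = 9 - 540*(-4) = 9 - 135*(-16) = 9 + 2160 = 2169)
h/k - 1*(-4385) = 4605/2169 - 1*(-4385) = 4605*(1/2169) + 4385 = 1535/723 + 4385 = 3171890/723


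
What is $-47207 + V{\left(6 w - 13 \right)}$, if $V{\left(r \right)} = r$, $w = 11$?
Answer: $-47154$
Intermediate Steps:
$-47207 + V{\left(6 w - 13 \right)} = -47207 + \left(6 \cdot 11 - 13\right) = -47207 + \left(66 - 13\right) = -47207 + 53 = -47154$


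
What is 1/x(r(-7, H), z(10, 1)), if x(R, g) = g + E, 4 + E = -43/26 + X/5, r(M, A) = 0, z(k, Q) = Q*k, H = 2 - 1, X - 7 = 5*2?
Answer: 130/1007 ≈ 0.12910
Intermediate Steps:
X = 17 (X = 7 + 5*2 = 7 + 10 = 17)
H = 1
E = -293/130 (E = -4 + (-43/26 + 17/5) = -4 + 227/130 = -293/130 ≈ -2.2538)
x(R, g) = -293/130 + g (x(R, g) = g - 293/130 = -293/130 + g)
1/x(r(-7, H), z(10, 1)) = 1/(-293/130 + 1*10) = 1/(-293/130 + 10) = 1/(1007/130) = 130/1007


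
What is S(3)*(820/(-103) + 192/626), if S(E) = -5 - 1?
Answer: 1480632/32239 ≈ 45.927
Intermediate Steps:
S(E) = -6
S(3)*(820/(-103) + 192/626) = -6*(820/(-103) + 192/626) = -6*(820*(-1/103) + 192*(1/626)) = -6*(-820/103 + 96/313) = -6*(-246772/32239) = 1480632/32239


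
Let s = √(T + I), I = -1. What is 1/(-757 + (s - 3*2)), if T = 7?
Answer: -763/582163 - √6/582163 ≈ -0.0013148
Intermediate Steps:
s = √6 (s = √(7 - 1) = √6 ≈ 2.4495)
1/(-757 + (s - 3*2)) = 1/(-757 + (√6 - 3*2)) = 1/(-757 + (√6 - 6)) = 1/(-757 + (-6 + √6)) = 1/(-763 + √6)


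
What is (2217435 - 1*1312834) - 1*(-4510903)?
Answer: 5415504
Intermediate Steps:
(2217435 - 1*1312834) - 1*(-4510903) = (2217435 - 1312834) + 4510903 = 904601 + 4510903 = 5415504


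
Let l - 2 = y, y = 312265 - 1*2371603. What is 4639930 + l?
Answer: 2580594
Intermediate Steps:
y = -2059338 (y = 312265 - 2371603 = -2059338)
l = -2059336 (l = 2 - 2059338 = -2059336)
4639930 + l = 4639930 - 2059336 = 2580594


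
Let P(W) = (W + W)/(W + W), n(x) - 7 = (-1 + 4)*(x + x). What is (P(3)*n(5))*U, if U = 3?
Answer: 111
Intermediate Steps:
n(x) = 7 + 6*x (n(x) = 7 + (-1 + 4)*(x + x) = 7 + 3*(2*x) = 7 + 6*x)
P(W) = 1 (P(W) = (2*W)/((2*W)) = (2*W)*(1/(2*W)) = 1)
(P(3)*n(5))*U = (1*(7 + 6*5))*3 = (1*(7 + 30))*3 = (1*37)*3 = 37*3 = 111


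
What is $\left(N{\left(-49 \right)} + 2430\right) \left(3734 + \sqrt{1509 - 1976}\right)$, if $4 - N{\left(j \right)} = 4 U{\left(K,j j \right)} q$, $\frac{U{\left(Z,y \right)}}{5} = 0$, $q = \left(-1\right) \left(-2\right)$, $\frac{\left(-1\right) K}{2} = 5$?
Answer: $9088556 + 2434 i \sqrt{467} \approx 9.0886 \cdot 10^{6} + 52599.0 i$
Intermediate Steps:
$K = -10$ ($K = \left(-2\right) 5 = -10$)
$q = 2$
$U{\left(Z,y \right)} = 0$ ($U{\left(Z,y \right)} = 5 \cdot 0 = 0$)
$N{\left(j \right)} = 4$ ($N{\left(j \right)} = 4 - 4 \cdot 0 \cdot 2 = 4 - 0 \cdot 2 = 4 - 0 = 4 + 0 = 4$)
$\left(N{\left(-49 \right)} + 2430\right) \left(3734 + \sqrt{1509 - 1976}\right) = \left(4 + 2430\right) \left(3734 + \sqrt{1509 - 1976}\right) = 2434 \left(3734 + \sqrt{-467}\right) = 2434 \left(3734 + i \sqrt{467}\right) = 9088556 + 2434 i \sqrt{467}$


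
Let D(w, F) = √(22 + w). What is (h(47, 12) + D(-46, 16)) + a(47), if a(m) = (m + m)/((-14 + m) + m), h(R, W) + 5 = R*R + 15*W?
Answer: 95407/40 + 2*I*√6 ≈ 2385.2 + 4.899*I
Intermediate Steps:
h(R, W) = -5 + R² + 15*W (h(R, W) = -5 + (R*R + 15*W) = -5 + (R² + 15*W) = -5 + R² + 15*W)
a(m) = 2*m/(-14 + 2*m) (a(m) = (2*m)/(-14 + 2*m) = 2*m/(-14 + 2*m))
(h(47, 12) + D(-46, 16)) + a(47) = ((-5 + 47² + 15*12) + √(22 - 46)) + 47/(-7 + 47) = ((-5 + 2209 + 180) + √(-24)) + 47/40 = (2384 + 2*I*√6) + 47*(1/40) = (2384 + 2*I*√6) + 47/40 = 95407/40 + 2*I*√6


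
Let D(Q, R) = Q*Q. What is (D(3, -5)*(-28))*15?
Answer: -3780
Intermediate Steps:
D(Q, R) = Q**2
(D(3, -5)*(-28))*15 = (3**2*(-28))*15 = (9*(-28))*15 = -252*15 = -3780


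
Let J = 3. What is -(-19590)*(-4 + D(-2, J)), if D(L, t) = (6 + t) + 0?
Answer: 97950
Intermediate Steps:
D(L, t) = 6 + t
-(-19590)*(-4 + D(-2, J)) = -(-19590)*(-4 + (6 + 3)) = -(-19590)*(-4 + 9) = -(-19590)*5 = -6530*(-15) = 97950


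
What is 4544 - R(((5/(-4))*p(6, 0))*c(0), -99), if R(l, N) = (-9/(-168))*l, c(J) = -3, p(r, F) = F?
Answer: 4544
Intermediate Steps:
R(l, N) = 3*l/56 (R(l, N) = (-9*(-1/168))*l = 3*l/56)
4544 - R(((5/(-4))*p(6, 0))*c(0), -99) = 4544 - 3*((5/(-4))*0)*(-3)/56 = 4544 - 3*((5*(-1/4))*0)*(-3)/56 = 4544 - 3*-5/4*0*(-3)/56 = 4544 - 3*0*(-3)/56 = 4544 - 3*0/56 = 4544 - 1*0 = 4544 + 0 = 4544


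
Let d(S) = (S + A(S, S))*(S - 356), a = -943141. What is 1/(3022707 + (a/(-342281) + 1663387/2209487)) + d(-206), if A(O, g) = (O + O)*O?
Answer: -108771760163619173955997109/2285971431633010243 ≈ -4.7582e+7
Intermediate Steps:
A(O, g) = 2*O**2 (A(O, g) = (2*O)*O = 2*O**2)
d(S) = (-356 + S)*(S + 2*S**2) (d(S) = (S + 2*S**2)*(S - 356) = (S + 2*S**2)*(-356 + S) = (-356 + S)*(S + 2*S**2))
1/(3022707 + (a/(-342281) + 1663387/2209487)) + d(-206) = 1/(3022707 + (-943141/(-342281) + 1663387/2209487)) - 206*(-356 - 711*(-206) + 2*(-206)**2) = 1/(3022707 + (-943141*(-1/342281) + 1663387*(1/2209487))) - 206*(-356 + 146466 + 2*42436) = 1/(3022707 + (943141/342281 + 1663387/2209487)) - 206*(-356 + 146466 + 84872) = 1/(3022707 + 2653203544414/756265419847) - 206*230982 = 1/(2285971431633010243/756265419847) - 47582292 = 756265419847/2285971431633010243 - 47582292 = -108771760163619173955997109/2285971431633010243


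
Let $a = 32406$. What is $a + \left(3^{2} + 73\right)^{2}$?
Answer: $39130$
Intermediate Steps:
$a + \left(3^{2} + 73\right)^{2} = 32406 + \left(3^{2} + 73\right)^{2} = 32406 + \left(9 + 73\right)^{2} = 32406 + 82^{2} = 32406 + 6724 = 39130$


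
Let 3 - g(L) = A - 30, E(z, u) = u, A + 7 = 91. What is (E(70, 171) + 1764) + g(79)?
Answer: 1884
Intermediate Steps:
A = 84 (A = -7 + 91 = 84)
g(L) = -51 (g(L) = 3 - (84 - 30) = 3 - 1*54 = 3 - 54 = -51)
(E(70, 171) + 1764) + g(79) = (171 + 1764) - 51 = 1935 - 51 = 1884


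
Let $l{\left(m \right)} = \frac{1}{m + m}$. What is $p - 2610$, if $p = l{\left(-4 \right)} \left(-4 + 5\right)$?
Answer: $- \frac{20881}{8} \approx -2610.1$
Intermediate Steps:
$l{\left(m \right)} = \frac{1}{2 m}$
$p = - \frac{1}{8}$ ($p = \frac{1}{2 \left(-4\right)} \left(-4 + 5\right) = \frac{1}{2} \left(- \frac{1}{4}\right) 1 = \left(- \frac{1}{8}\right) 1 = - \frac{1}{8} \approx -0.125$)
$p - 2610 = - \frac{1}{8} - 2610 = - \frac{20881}{8}$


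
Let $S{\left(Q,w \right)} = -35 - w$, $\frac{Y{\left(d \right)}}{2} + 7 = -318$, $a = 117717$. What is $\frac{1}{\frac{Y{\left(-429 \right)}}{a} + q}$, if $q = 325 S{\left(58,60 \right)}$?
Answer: $- \frac{117717}{3634513025} \approx -3.2389 \cdot 10^{-5}$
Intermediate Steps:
$Y{\left(d \right)} = -650$ ($Y{\left(d \right)} = -14 + 2 \left(-318\right) = -14 - 636 = -650$)
$q = -30875$ ($q = 325 \left(-35 - 60\right) = 325 \left(-95\right) = -30875$)
$\frac{1}{\frac{Y{\left(-429 \right)}}{a} + q} = \frac{1}{- \frac{650}{117717} - 30875} = \frac{1}{- \frac{3634513025}{117717}} = - \frac{117717}{3634513025}$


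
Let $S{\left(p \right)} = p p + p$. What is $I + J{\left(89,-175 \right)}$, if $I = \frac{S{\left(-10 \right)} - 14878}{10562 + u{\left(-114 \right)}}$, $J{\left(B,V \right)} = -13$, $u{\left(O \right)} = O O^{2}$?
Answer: $- \frac{9553989}{735491} \approx -12.99$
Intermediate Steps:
$u{\left(O \right)} = O^{3}$
$S{\left(p \right)} = p + p^{2}$ ($S{\left(p \right)} = p^{2} + p = p + p^{2}$)
$I = \frac{7394}{735491}$ ($I = \frac{- 10 \left(1 - 10\right) - 14878}{10562 + \left(-114\right)^{3}} = \frac{\left(-10\right) \left(-9\right) - 14878}{10562 - 1481544} = \frac{90 - 14878}{-1470982} = \left(-14788\right) \left(- \frac{1}{1470982}\right) = \frac{7394}{735491} \approx 0.010053$)
$I + J{\left(89,-175 \right)} = \frac{7394}{735491} - 13 = - \frac{9553989}{735491}$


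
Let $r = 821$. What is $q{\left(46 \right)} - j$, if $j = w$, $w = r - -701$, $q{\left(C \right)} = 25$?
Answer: $-1497$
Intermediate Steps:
$w = 1522$ ($w = 821 - -701 = 821 + 701 = 1522$)
$j = 1522$
$q{\left(46 \right)} - j = 25 - 1522 = -1497$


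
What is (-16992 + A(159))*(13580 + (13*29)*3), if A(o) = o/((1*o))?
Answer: -249954601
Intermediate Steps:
A(o) = 1 (A(o) = o/o = 1)
(-16992 + A(159))*(13580 + (13*29)*3) = (-16992 + 1)*(13580 + (13*29)*3) = -16991*(13580 + 377*3) = -16991*(13580 + 1131) = -16991*14711 = -249954601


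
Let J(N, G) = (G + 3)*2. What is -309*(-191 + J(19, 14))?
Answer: 48513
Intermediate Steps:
J(N, G) = 6 + 2*G (J(N, G) = (3 + G)*2 = 6 + 2*G)
-309*(-191 + J(19, 14)) = -309*(-191 + (6 + 2*14)) = -309*(-191 + (6 + 28)) = -309*(-191 + 34) = -309*(-157) = 48513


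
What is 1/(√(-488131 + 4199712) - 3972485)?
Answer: -3972485/15780633363644 - √3711581/15780633363644 ≈ -2.5185e-7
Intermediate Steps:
1/(√(-488131 + 4199712) - 3972485) = 1/(√3711581 - 3972485) = 1/(-3972485 + √3711581)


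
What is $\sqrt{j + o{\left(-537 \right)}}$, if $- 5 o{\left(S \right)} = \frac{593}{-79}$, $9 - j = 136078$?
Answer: $\frac{i \sqrt{21229931490}}{395} \approx 368.87 i$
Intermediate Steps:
$j = -136069$ ($j = 9 - 136078 = -136069$)
$o{\left(S \right)} = \frac{593}{395}$ ($o{\left(S \right)} = - \frac{593 \frac{1}{-79}}{5} = - \frac{593 \left(- \frac{1}{79}\right)}{5} = \left(- \frac{1}{5}\right) \left(- \frac{593}{79}\right) = \frac{593}{395}$)
$\sqrt{j + o{\left(-537 \right)}} = \sqrt{-136069 + \frac{593}{395}} = \sqrt{- \frac{53746662}{395}} = \frac{i \sqrt{21229931490}}{395}$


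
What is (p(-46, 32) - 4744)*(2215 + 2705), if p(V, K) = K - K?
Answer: -23340480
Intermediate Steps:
p(V, K) = 0
(p(-46, 32) - 4744)*(2215 + 2705) = (0 - 4744)*(2215 + 2705) = -4744*4920 = -23340480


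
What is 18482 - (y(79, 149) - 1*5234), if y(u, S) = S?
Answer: 23567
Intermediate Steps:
18482 - (y(79, 149) - 1*5234) = 18482 - (149 - 1*5234) = 18482 - (149 - 5234) = 18482 - 1*(-5085) = 18482 + 5085 = 23567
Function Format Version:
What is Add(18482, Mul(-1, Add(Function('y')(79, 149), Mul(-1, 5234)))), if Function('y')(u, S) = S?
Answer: 23567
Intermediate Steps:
Add(18482, Mul(-1, Add(Function('y')(79, 149), Mul(-1, 5234)))) = Add(18482, Mul(-1, Add(149, Mul(-1, 5234)))) = Add(18482, Mul(-1, Add(149, -5234))) = Add(18482, Mul(-1, -5085)) = Add(18482, 5085) = 23567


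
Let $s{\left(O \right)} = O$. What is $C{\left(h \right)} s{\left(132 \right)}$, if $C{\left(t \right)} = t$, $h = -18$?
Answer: $-2376$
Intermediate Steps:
$C{\left(h \right)} s{\left(132 \right)} = \left(-18\right) 132 = -2376$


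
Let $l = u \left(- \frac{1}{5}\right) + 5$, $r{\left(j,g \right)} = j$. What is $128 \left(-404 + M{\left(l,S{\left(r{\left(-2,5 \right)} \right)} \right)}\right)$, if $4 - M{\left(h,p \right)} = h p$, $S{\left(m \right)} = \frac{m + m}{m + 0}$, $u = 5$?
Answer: $-52224$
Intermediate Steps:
$S{\left(m \right)} = 2$ ($S{\left(m \right)} = \frac{2 m}{m} = 2$)
$l = 4$ ($l = 5 \left(- \frac{1}{5}\right) + 5 = -1 + 5 = 4$)
$M{\left(h,p \right)} = 4 - h p$
$128 \left(-404 + M{\left(l,S{\left(r{\left(-2,5 \right)} \right)} \right)}\right) = 128 \left(-404 + \left(4 - 4 \cdot 2\right)\right) = 128 \left(-404 + \left(4 - 8\right)\right) = 128 \left(-404 - 4\right) = 128 \left(-408\right) = -52224$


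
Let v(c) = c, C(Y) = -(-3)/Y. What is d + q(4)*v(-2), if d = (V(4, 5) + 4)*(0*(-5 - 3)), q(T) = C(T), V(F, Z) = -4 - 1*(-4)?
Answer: -3/2 ≈ -1.5000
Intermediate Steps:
V(F, Z) = 0 (V(F, Z) = -4 + 4 = 0)
C(Y) = 3/Y
q(T) = 3/T
d = 0 (d = (0 + 4)*(0*(-5 - 3)) = 4*(0*(-8)) = 4*0 = 0)
d + q(4)*v(-2) = 0 + (3/4)*(-2) = 0 - 3/2 = -3/2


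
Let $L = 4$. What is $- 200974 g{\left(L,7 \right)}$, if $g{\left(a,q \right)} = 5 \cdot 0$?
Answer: $0$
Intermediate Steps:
$g{\left(a,q \right)} = 0$
$- 200974 g{\left(L,7 \right)} = \left(-200974\right) 0 = 0$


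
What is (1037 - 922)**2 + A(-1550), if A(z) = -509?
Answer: 12716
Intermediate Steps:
(1037 - 922)**2 + A(-1550) = (1037 - 922)**2 - 509 = 115**2 - 509 = 13225 - 509 = 12716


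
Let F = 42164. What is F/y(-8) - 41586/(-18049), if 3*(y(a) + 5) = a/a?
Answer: -1141235952/126343 ≈ -9032.8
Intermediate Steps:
y(a) = -14/3 (y(a) = -5 + (a/a)/3 = -5 + (⅓)*1 = -5 + ⅓ = -14/3)
F/y(-8) - 41586/(-18049) = 42164/(-14/3) - 41586/(-18049) = 42164*(-3/14) - 41586*(-1/18049) = -63246/7 + 41586/18049 = -1141235952/126343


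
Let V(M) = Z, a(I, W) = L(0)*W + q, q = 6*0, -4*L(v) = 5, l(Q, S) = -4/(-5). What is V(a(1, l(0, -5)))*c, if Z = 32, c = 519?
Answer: 16608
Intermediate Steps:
l(Q, S) = ⅘ (l(Q, S) = -4*(-⅕) = ⅘)
L(v) = -5/4 (L(v) = -¼*5 = -5/4)
q = 0
a(I, W) = -5*W/4 (a(I, W) = -5*W/4 + 0 = -5*W/4)
V(M) = 32
V(a(1, l(0, -5)))*c = 32*519 = 16608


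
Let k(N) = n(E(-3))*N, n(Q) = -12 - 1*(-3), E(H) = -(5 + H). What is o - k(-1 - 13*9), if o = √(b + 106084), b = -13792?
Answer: -1062 + 2*√23073 ≈ -758.20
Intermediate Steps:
o = 2*√23073 (o = √(-13792 + 106084) = √92292 = 2*√23073 ≈ 303.80)
E(H) = -5 - H
n(Q) = -9 (n(Q) = -12 + 3 = -9)
k(N) = -9*N
o - k(-1 - 13*9) = 2*√23073 - (-9)*(-1 - 13*9) = 2*√23073 - (-9)*(-1 - 117) = 2*√23073 - (-9)*(-118) = 2*√23073 - 1*1062 = 2*√23073 - 1062 = -1062 + 2*√23073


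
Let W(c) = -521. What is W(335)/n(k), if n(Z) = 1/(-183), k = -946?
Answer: 95343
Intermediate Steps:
n(Z) = -1/183
W(335)/n(k) = -521/(-1/183) = -521*(-183) = 95343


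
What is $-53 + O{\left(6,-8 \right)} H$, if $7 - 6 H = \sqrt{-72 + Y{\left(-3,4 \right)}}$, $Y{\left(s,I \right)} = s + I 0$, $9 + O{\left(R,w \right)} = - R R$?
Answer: $- \frac{211}{2} + \frac{75 i \sqrt{3}}{2} \approx -105.5 + 64.952 i$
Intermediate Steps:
$O{\left(R,w \right)} = -9 - R^{2}$ ($O{\left(R,w \right)} = -9 + - R R = -9 - R^{2}$)
$Y{\left(s,I \right)} = s$ ($Y{\left(s,I \right)} = s + 0 = s$)
$H = \frac{7}{6} - \frac{5 i \sqrt{3}}{6}$ ($H = \frac{7}{6} - \frac{\sqrt{-72 - 3}}{6} = \frac{7}{6} - \frac{\sqrt{-75}}{6} = \frac{7}{6} - \frac{5 i \sqrt{3}}{6} \approx 1.1667 - 1.4434 i$)
$-53 + O{\left(6,-8 \right)} H = -53 + \left(-9 - 6^{2}\right) \left(\frac{7}{6} - \frac{5 i \sqrt{3}}{6}\right) = -53 + \left(-9 - 36\right) \left(\frac{7}{6} - \frac{5 i \sqrt{3}}{6}\right) = -53 - 45 \left(\frac{7}{6} - \frac{5 i \sqrt{3}}{6}\right) = -53 - \left(\frac{105}{2} - \frac{75 i \sqrt{3}}{2}\right) = - \frac{211}{2} + \frac{75 i \sqrt{3}}{2}$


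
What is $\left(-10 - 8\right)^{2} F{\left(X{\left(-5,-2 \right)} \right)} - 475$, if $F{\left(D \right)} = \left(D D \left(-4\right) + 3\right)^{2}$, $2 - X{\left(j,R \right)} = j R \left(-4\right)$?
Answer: $16117317641$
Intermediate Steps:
$X{\left(j,R \right)} = 2 + 4 R j$ ($X{\left(j,R \right)} = 2 - j R \left(-4\right) = 2 - R j \left(-4\right) = 2 - - 4 R j = 2 + 4 R j$)
$F{\left(D \right)} = \left(3 - 4 D^{2}\right)^{2}$ ($F{\left(D \right)} = \left(D^{2} \left(-4\right) + 3\right)^{2} = \left(- 4 D^{2} + 3\right)^{2} = \left(3 - 4 D^{2}\right)^{2}$)
$\left(-10 - 8\right)^{2} F{\left(X{\left(-5,-2 \right)} \right)} - 475 = \left(-10 - 8\right)^{2} \left(-3 + 4 \left(2 + 4 \left(-2\right) \left(-5\right)\right)^{2}\right)^{2} - 475 = \left(-18\right)^{2} \left(-3 + 4 \left(2 + 40\right)^{2}\right)^{2} - 475 = 324 \left(-3 + 4 \cdot 42^{2}\right)^{2} - 475 = 324 \left(-3 + 4 \cdot 1764\right)^{2} - 475 = 324 \left(-3 + 7056\right)^{2} - 475 = 324 \cdot 7053^{2} - 475 = 324 \cdot 49744809 - 475 = 16117318116 - 475 = 16117317641$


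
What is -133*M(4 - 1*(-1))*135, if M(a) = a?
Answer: -89775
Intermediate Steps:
-133*M(4 - 1*(-1))*135 = -133*(4 - 1*(-1))*135 = -133*(4 + 1)*135 = -133*5*135 = -665*135 = -89775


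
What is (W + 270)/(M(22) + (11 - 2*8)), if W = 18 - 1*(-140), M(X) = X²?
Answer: 428/479 ≈ 0.89353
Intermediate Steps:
W = 158 (W = 18 + 140 = 158)
(W + 270)/(M(22) + (11 - 2*8)) = (158 + 270)/(22² + (11 - 2*8)) = 428/(484 + (11 - 16)) = 428/(484 - 5) = 428/479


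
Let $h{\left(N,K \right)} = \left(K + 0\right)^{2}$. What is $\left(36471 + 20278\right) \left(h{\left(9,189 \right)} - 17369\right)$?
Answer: $1041457648$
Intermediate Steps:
$h{\left(N,K \right)} = K^{2}$
$\left(36471 + 20278\right) \left(h{\left(9,189 \right)} - 17369\right) = \left(36471 + 20278\right) \left(189^{2} - 17369\right) = 56749 \left(35721 - 17369\right) = 56749 \cdot 18352 = 1041457648$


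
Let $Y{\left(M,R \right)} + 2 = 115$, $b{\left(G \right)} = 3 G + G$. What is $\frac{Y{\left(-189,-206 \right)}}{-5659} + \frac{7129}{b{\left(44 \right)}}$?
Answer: $\frac{40323123}{995984} \approx 40.486$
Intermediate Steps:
$b{\left(G \right)} = 4 G$
$Y{\left(M,R \right)} = 113$ ($Y{\left(M,R \right)} = -2 + 115 = 113$)
$\frac{Y{\left(-189,-206 \right)}}{-5659} + \frac{7129}{b{\left(44 \right)}} = \frac{113}{-5659} + \frac{7129}{4 \cdot 44} = 113 \left(- \frac{1}{5659}\right) + \frac{7129}{176} = - \frac{113}{5659} + 7129 \cdot \frac{1}{176} = - \frac{113}{5659} + \frac{7129}{176} = \frac{40323123}{995984}$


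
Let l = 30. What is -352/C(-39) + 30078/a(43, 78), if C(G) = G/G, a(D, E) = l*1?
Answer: 3253/5 ≈ 650.60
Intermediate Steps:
a(D, E) = 30 (a(D, E) = 30*1 = 30)
C(G) = 1
-352/C(-39) + 30078/a(43, 78) = -352/1 + 30078/30 = -352*1 + 30078*(1/30) = -352 + 5013/5 = 3253/5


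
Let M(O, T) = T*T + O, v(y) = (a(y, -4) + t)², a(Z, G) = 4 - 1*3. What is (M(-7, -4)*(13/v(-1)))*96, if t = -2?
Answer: 11232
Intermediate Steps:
a(Z, G) = 1 (a(Z, G) = 4 - 3 = 1)
v(y) = 1 (v(y) = (1 - 2)² = (-1)² = 1)
M(O, T) = O + T² (M(O, T) = T² + O = O + T²)
(M(-7, -4)*(13/v(-1)))*96 = ((-7 + (-4)²)*(13/1))*96 = ((-7 + 16)*(13*1))*96 = (9*13)*96 = 117*96 = 11232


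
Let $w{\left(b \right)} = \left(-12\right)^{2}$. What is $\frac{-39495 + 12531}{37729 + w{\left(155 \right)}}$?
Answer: $- \frac{26964}{37873} \approx -0.71196$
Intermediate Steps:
$w{\left(b \right)} = 144$
$\frac{-39495 + 12531}{37729 + w{\left(155 \right)}} = \frac{-39495 + 12531}{37729 + 144} = - \frac{26964}{37873}$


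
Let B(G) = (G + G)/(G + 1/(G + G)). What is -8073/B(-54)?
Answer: -1744067/432 ≈ -4037.2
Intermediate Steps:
B(G) = 2*G/(G + 1/(2*G)) (B(G) = (2*G)/(G + 1/(2*G)) = 2*G/(G + 1/(2*G)))
-8073/B(-54) = -8073/(4*(-54)²/(1 + 2*(-54)²)) = -8073/(4*2916/(1 + 2*2916)) = -8073/(4*2916/(1 + 5832)) = -8073/(4*2916/5833) = -8073/(4*2916*(1/5833)) = -8073/11664/5833 = -8073*5833/11664 = -1744067/432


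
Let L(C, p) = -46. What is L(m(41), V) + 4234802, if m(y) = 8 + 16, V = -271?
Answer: 4234756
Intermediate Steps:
m(y) = 24
L(m(41), V) + 4234802 = -46 + 4234802 = 4234756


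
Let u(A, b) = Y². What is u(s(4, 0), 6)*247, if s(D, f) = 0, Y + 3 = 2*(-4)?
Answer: 29887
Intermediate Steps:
Y = -11 (Y = -3 + 2*(-4) = -3 - 8 = -11)
u(A, b) = 121 (u(A, b) = (-11)² = 121)
u(s(4, 0), 6)*247 = 121*247 = 29887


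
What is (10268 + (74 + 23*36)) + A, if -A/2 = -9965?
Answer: 31100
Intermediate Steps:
A = 19930 (A = -2*(-9965) = 19930)
(10268 + (74 + 23*36)) + A = (10268 + (74 + 23*36)) + 19930 = (10268 + (74 + 828)) + 19930 = (10268 + 902) + 19930 = 11170 + 19930 = 31100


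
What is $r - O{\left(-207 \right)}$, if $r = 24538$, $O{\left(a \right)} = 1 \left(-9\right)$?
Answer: $24547$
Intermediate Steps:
$O{\left(a \right)} = -9$
$r - O{\left(-207 \right)} = 24538 - -9 = 24538 + 9 = 24547$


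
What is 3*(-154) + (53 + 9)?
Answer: -400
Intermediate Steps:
3*(-154) + (53 + 9) = -462 + 62 = -400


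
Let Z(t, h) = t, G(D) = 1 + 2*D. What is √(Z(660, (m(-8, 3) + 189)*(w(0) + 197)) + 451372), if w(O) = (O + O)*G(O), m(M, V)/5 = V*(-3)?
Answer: 8*√7063 ≈ 672.33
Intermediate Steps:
m(M, V) = -15*V (m(M, V) = 5*(V*(-3)) = 5*(-3*V) = -15*V)
w(O) = 2*O*(1 + 2*O) (w(O) = (O + O)*(1 + 2*O) = (2*O)*(1 + 2*O) = 2*O*(1 + 2*O))
√(Z(660, (m(-8, 3) + 189)*(w(0) + 197)) + 451372) = √(660 + 451372) = √452032 = 8*√7063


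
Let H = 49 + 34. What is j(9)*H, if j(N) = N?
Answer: 747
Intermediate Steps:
H = 83
j(9)*H = 9*83 = 747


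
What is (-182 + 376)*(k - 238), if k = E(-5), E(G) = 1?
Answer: -45978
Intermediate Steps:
k = 1
(-182 + 376)*(k - 238) = (-182 + 376)*(1 - 238) = 194*(-237) = -45978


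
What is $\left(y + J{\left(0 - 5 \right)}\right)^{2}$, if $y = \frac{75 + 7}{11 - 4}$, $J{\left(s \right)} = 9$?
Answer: $\frac{21025}{49} \approx 429.08$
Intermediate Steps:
$y = \frac{82}{7} \approx 11.714$
$\left(y + J{\left(0 - 5 \right)}\right)^{2} = \left(\frac{82}{7} + 9\right)^{2} = \left(\frac{145}{7}\right)^{2} = \frac{21025}{49}$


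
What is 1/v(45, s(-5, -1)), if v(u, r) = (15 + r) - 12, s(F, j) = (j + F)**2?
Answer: 1/39 ≈ 0.025641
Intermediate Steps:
s(F, j) = (F + j)**2
v(u, r) = 3 + r
1/v(45, s(-5, -1)) = 1/(3 + (-5 - 1)**2) = 1/(3 + (-6)**2) = 1/(3 + 36) = 1/39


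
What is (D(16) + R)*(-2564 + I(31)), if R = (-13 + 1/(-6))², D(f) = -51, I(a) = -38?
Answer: -5730905/18 ≈ -3.1838e+5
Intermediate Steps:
R = 6241/36 (R = (-13 - ⅙)² = (-79/6)² = 6241/36 ≈ 173.36)
(D(16) + R)*(-2564 + I(31)) = (-51 + 6241/36)*(-2564 - 38) = (4405/36)*(-2602) = -5730905/18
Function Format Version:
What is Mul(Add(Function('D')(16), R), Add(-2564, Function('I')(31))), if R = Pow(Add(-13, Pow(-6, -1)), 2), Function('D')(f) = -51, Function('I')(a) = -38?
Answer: Rational(-5730905, 18) ≈ -3.1838e+5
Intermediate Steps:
R = Rational(6241, 36) (R = Pow(Add(-13, Rational(-1, 6)), 2) = Pow(Rational(-79, 6), 2) = Rational(6241, 36) ≈ 173.36)
Mul(Add(Function('D')(16), R), Add(-2564, Function('I')(31))) = Mul(Add(-51, Rational(6241, 36)), Add(-2564, -38)) = Mul(Rational(4405, 36), -2602) = Rational(-5730905, 18)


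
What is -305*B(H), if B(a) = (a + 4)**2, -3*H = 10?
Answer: -1220/9 ≈ -135.56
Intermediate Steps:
H = -10/3 (H = -1/3*10 = -10/3 ≈ -3.3333)
B(a) = (4 + a)**2
-305*B(H) = -305*(4 - 10/3)**2 = -305*(2/3)**2 = -305*4/9 = -1220/9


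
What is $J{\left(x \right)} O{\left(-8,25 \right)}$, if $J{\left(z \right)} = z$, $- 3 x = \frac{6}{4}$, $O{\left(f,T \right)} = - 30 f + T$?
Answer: $- \frac{265}{2} \approx -132.5$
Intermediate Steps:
$O{\left(f,T \right)} = T - 30 f$
$x = - \frac{1}{2}$ ($x = - \frac{6 \cdot \frac{1}{4}}{3} = \left(- \frac{1}{3}\right) \frac{3}{2} = - \frac{1}{2} \approx -0.5$)
$J{\left(x \right)} O{\left(-8,25 \right)} = - \frac{25 - -240}{2} = - \frac{25 + 240}{2} = \left(- \frac{1}{2}\right) 265 = - \frac{265}{2}$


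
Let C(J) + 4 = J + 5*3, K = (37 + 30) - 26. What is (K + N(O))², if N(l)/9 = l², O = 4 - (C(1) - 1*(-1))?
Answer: 592900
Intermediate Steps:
K = 41 (K = 67 - 26 = 41)
C(J) = 11 + J (C(J) = -4 + (J + 5*3) = -4 + (J + 15) = -4 + (15 + J) = 11 + J)
O = -9 (O = 4 - ((11 + 1) - 1*(-1)) = 4 - (12 + 1) = 4 - 1*13 = 4 - 13 = -9)
N(l) = 9*l²
(K + N(O))² = (41 + 9*(-9)²)² = (41 + 9*81)² = (41 + 729)² = 770² = 592900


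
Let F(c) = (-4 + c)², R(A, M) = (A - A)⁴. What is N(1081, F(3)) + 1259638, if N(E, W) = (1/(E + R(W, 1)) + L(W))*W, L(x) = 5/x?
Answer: 1361674084/1081 ≈ 1.2596e+6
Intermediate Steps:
R(A, M) = 0 (R(A, M) = 0⁴ = 0)
N(E, W) = W*(1/E + 5/W) (N(E, W) = (1/(E + 0) + 5/W)*W = (1/E + 5/W)*W = W*(1/E + 5/W))
N(1081, F(3)) + 1259638 = (5 + (-4 + 3)²/1081) + 1259638 = (5 + (-1)²*(1/1081)) + 1259638 = (5 + 1*(1/1081)) + 1259638 = (5 + 1/1081) + 1259638 = 5406/1081 + 1259638 = 1361674084/1081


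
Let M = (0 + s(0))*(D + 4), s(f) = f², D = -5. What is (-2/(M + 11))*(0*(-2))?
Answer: 0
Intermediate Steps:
M = 0 (M = (0 + 0²)*(-5 + 4) = (0 + 0)*(-1) = 0*(-1) = 0)
(-2/(M + 11))*(0*(-2)) = (-2/(0 + 11))*(0*(-2)) = (-2/11)*0 = ((1/11)*(-2))*0 = -2/11*0 = 0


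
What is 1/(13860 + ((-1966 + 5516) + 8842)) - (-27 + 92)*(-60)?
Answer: 102382801/26252 ≈ 3900.0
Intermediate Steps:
1/(13860 + ((-1966 + 5516) + 8842)) - (-27 + 92)*(-60) = 1/(13860 + (3550 + 8842)) - 65*(-60) = 1/(13860 + 12392) - 1*(-3900) = 1/26252 + 3900 = 102382801/26252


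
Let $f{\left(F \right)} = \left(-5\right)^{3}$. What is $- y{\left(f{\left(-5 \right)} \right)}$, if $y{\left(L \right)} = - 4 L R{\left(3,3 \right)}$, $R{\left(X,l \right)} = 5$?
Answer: $-2500$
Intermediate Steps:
$f{\left(F \right)} = -125$
$y{\left(L \right)} = - 20 L$ ($y{\left(L \right)} = - 4 L 5 = - 20 L$)
$- y{\left(f{\left(-5 \right)} \right)} = - \left(-20\right) \left(-125\right) = \left(-1\right) 2500 = -2500$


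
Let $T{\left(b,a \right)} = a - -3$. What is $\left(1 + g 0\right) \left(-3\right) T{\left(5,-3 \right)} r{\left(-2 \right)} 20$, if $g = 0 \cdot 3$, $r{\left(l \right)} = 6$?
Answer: $0$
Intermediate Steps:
$g = 0$
$T{\left(b,a \right)} = 3 + a$ ($T{\left(b,a \right)} = a + 3 = 3 + a$)
$\left(1 + g 0\right) \left(-3\right) T{\left(5,-3 \right)} r{\left(-2 \right)} 20 = \left(1 + 0 \cdot 0\right) \left(-3\right) \left(3 - 3\right) 6 \cdot 20 = \left(1 + 0\right) \left(-3\right) 0 \cdot 6 \cdot 20 = 1 \left(-3\right) 0 \cdot 6 \cdot 20 = \left(-3\right) 0 \cdot 6 \cdot 20 = 0 \cdot 6 \cdot 20 = 0 \cdot 20 = 0$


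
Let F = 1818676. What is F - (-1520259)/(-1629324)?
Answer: 987736978255/543108 ≈ 1.8187e+6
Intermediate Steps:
F - (-1520259)/(-1629324) = 1818676 - (-1520259)/(-1629324) = 1818676 - (-1520259)*(-1)/1629324 = 1818676 - 1*506753/543108 = 1818676 - 506753/543108 = 987736978255/543108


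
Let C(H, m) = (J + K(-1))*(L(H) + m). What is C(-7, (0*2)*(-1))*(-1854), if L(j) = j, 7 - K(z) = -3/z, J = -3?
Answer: 12978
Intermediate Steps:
K(z) = 7 + 3/z (K(z) = 7 - (-3)/z = 7 + 3/z)
C(H, m) = H + m (C(H, m) = (-3 + (7 + 3/(-1)))*(H + m) = (-3 + (7 + 3*(-1)))*(H + m) = (-3 + (7 - 3))*(H + m) = (-3 + 4)*(H + m) = 1*(H + m) = H + m)
C(-7, (0*2)*(-1))*(-1854) = (-7 + (0*2)*(-1))*(-1854) = (-7 + 0*(-1))*(-1854) = (-7 + 0)*(-1854) = -7*(-1854) = 12978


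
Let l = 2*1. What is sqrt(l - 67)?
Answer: I*sqrt(65) ≈ 8.0623*I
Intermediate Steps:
l = 2
sqrt(l - 67) = sqrt(2 - 67) = sqrt(-65) = I*sqrt(65)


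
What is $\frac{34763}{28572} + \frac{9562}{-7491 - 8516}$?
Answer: $\frac{283245877}{457352004} \approx 0.61932$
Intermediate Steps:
$\frac{34763}{28572} + \frac{9562}{-7491 - 8516} = 34763 \cdot \frac{1}{28572} + \frac{9562}{-16007} = \frac{34763}{28572} + 9562 \left(- \frac{1}{16007}\right) = \frac{34763}{28572} - \frac{9562}{16007} = \frac{283245877}{457352004}$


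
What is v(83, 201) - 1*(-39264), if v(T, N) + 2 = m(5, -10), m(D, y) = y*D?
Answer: 39212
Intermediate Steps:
m(D, y) = D*y
v(T, N) = -52 (v(T, N) = -2 + 5*(-10) = -2 - 50 = -52)
v(83, 201) - 1*(-39264) = -52 - 1*(-39264) = -52 + 39264 = 39212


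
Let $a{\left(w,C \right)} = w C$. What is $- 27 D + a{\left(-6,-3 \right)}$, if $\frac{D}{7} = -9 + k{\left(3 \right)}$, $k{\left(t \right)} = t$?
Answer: $1152$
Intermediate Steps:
$a{\left(w,C \right)} = C w$
$D = -42$ ($D = 7 \left(-9 + 3\right) = 7 \left(-6\right) = -42$)
$- 27 D + a{\left(-6,-3 \right)} = \left(-27\right) \left(-42\right) - -18 = 1134 + 18 = 1152$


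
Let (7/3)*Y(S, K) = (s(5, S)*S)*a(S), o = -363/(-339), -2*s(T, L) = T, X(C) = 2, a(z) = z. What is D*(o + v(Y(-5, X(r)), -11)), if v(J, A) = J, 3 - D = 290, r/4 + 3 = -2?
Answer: 1667921/226 ≈ 7380.2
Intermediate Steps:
r = -20 (r = -12 + 4*(-2) = -12 - 8 = -20)
s(T, L) = -T/2
D = -287 (D = 3 - 1*290 = 3 - 290 = -287)
o = 121/113 (o = -363*(-1/339) = 121/113 ≈ 1.0708)
Y(S, K) = -15*S**2/14 (Y(S, K) = 3*(((-1/2*5)*S)*S)/7 = 3*((-5*S/2)*S)/7 = 3*(-5*S**2/2)/7 = -15*S**2/14)
D*(o + v(Y(-5, X(r)), -11)) = -287*(121/113 - 15/14*(-5)**2) = -287*(121/113 - 15/14*25) = -287*(121/113 - 375/14) = -287*(-40681/1582) = 1667921/226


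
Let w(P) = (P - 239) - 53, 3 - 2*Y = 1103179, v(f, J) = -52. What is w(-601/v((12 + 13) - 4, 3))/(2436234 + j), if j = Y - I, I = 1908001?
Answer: 4861/404820 ≈ 0.012008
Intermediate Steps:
Y = -551588 (Y = 3/2 - 1/2*1103179 = 3/2 - 1103179/2 = -551588)
j = -2459589 (j = -551588 - 1*1908001 = -551588 - 1908001 = -2459589)
w(P) = -292 + P (w(P) = (-239 + P) - 53 = -292 + P)
w(-601/v((12 + 13) - 4, 3))/(2436234 + j) = (-292 - 601/(-52))/(2436234 - 2459589) = (-292 - 601*(-1/52))/(-23355) = (-292 + 601/52)*(-1/23355) = -14583/52*(-1/23355) = 4861/404820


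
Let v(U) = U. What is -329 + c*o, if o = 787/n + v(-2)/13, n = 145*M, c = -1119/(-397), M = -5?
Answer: -1244098564/3741725 ≈ -332.49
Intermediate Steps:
c = 1119/397 (c = -1119*(-1/397) = 1119/397 ≈ 2.8186)
n = -725 (n = 145*(-5) = -725)
o = -11681/9425 (o = 787/(-725) - 2/13 = 787*(-1/725) - 2*1/13 = -787/725 - 2/13 = -11681/9425 ≈ -1.2394)
-329 + c*o = -329 + (1119/397)*(-11681/9425) = -329 - 13071039/3741725 = -1244098564/3741725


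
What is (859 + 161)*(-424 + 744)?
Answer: 326400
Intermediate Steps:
(859 + 161)*(-424 + 744) = 1020*320 = 326400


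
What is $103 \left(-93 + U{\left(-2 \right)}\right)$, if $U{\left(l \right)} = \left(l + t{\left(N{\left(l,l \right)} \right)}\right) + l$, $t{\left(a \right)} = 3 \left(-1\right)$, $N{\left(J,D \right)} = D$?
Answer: $-10300$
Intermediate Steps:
$t{\left(a \right)} = -3$
$U{\left(l \right)} = -3 + 2 l$ ($U{\left(l \right)} = \left(l - 3\right) + l = \left(-3 + l\right) + l = -3 + 2 l$)
$103 \left(-93 + U{\left(-2 \right)}\right) = 103 \left(-93 + \left(-3 + 2 \left(-2\right)\right)\right) = 103 \left(-93 - 7\right) = 103 \left(-100\right) = -10300$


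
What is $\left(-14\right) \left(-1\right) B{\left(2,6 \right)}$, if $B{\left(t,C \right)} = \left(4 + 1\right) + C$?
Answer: $154$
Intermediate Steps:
$B{\left(t,C \right)} = 5 + C$
$\left(-14\right) \left(-1\right) B{\left(2,6 \right)} = \left(-14\right) \left(-1\right) \left(5 + 6\right) = 14 \cdot 11 = 154$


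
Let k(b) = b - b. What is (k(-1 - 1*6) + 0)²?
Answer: 0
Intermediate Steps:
k(b) = 0
(k(-1 - 1*6) + 0)² = (0 + 0)² = 0² = 0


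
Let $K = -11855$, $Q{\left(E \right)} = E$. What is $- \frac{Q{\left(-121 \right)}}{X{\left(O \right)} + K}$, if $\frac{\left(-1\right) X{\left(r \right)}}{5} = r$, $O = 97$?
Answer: $- \frac{121}{12340} \approx -0.0098055$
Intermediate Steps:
$X{\left(r \right)} = - 5 r$
$- \frac{Q{\left(-121 \right)}}{X{\left(O \right)} + K} = - \frac{-121}{\left(-5\right) 97 - 11855} = - \frac{-121}{-485 - 11855} = - \frac{-121}{-12340} = - \frac{\left(-121\right) \left(-1\right)}{12340} = \left(-1\right) \frac{121}{12340} = - \frac{121}{12340}$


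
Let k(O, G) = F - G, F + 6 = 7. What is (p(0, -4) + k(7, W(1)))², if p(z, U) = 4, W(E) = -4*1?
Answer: 81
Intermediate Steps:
W(E) = -4
F = 1 (F = -6 + 7 = 1)
k(O, G) = 1 - G
(p(0, -4) + k(7, W(1)))² = (4 + (1 - 1*(-4)))² = (4 + (1 + 4))² = (4 + 5)² = 9² = 81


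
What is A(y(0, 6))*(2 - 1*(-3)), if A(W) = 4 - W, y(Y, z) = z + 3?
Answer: -25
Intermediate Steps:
y(Y, z) = 3 + z
A(y(0, 6))*(2 - 1*(-3)) = (4 - (3 + 6))*(2 - 1*(-3)) = (4 - 1*9)*(2 + 3) = (4 - 9)*5 = -5*5 = -25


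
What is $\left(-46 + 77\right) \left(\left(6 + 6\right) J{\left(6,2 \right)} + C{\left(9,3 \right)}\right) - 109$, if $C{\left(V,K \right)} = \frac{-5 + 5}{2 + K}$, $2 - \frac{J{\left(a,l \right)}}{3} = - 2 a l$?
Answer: $28907$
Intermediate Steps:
$J{\left(a,l \right)} = 6 + 6 a l$ ($J{\left(a,l \right)} = 6 - 3 - 2 a l = 6 - 3 \left(- 2 a l\right) = 6 + 6 a l$)
$C{\left(V,K \right)} = 0$ ($C{\left(V,K \right)} = \frac{0}{2 + K} = 0$)
$\left(-46 + 77\right) \left(\left(6 + 6\right) J{\left(6,2 \right)} + C{\left(9,3 \right)}\right) - 109 = \left(-46 + 77\right) \left(\left(6 + 6\right) \left(6 + 6 \cdot 6 \cdot 2\right) + 0\right) - 109 = 31 \left(12 \left(6 + 72\right) + 0\right) - 109 = 31 \left(12 \cdot 78 + 0\right) - 109 = 31 \left(936 + 0\right) - 109 = 31 \cdot 936 - 109 = 29016 - 109 = 28907$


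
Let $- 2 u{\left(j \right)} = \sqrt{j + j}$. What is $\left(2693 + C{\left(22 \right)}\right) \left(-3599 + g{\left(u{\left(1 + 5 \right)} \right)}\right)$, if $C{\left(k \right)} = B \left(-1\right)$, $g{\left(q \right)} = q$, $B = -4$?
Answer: $-9706503 - 2697 \sqrt{3} \approx -9.7112 \cdot 10^{6}$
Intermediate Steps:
$u{\left(j \right)} = - \frac{\sqrt{2} \sqrt{j}}{2}$ ($u{\left(j \right)} = - \frac{\sqrt{j + j}}{2} = - \frac{\sqrt{2 j}}{2} = - \frac{\sqrt{2} \sqrt{j}}{2}$)
$C{\left(k \right)} = 4$ ($C{\left(k \right)} = \left(-4\right) \left(-1\right) = 4$)
$\left(2693 + C{\left(22 \right)}\right) \left(-3599 + g{\left(u{\left(1 + 5 \right)} \right)}\right) = \left(2693 + 4\right) \left(-3599 - \frac{\sqrt{2} \sqrt{1 + 5}}{2}\right) = 2697 \left(-3599 - \frac{\sqrt{2} \sqrt{6}}{2}\right) = 2697 \left(-3599 - \sqrt{3}\right) = -9706503 - 2697 \sqrt{3}$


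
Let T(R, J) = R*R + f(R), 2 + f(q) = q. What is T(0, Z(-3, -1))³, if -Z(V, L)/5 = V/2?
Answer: -8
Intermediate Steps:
f(q) = -2 + q
Z(V, L) = -5*V/2
T(R, J) = -2 + R + R² (T(R, J) = R*R + (-2 + R) = R² + (-2 + R) = -2 + R + R²)
T(0, Z(-3, -1))³ = (-2 + 0 + 0²)³ = (-2 + 0 + 0)³ = (-2)³ = -8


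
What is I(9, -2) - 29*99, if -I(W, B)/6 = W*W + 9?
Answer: -3411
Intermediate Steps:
I(W, B) = -54 - 6*W**2 (I(W, B) = -6*(W*W + 9) = -6*(W**2 + 9) = -6*(9 + W**2) = -54 - 6*W**2)
I(9, -2) - 29*99 = (-54 - 6*9**2) - 29*99 = (-54 - 6*81) - 2871 = (-54 - 486) - 2871 = -540 - 2871 = -3411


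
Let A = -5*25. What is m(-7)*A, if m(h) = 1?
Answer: -125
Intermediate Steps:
A = -125
m(-7)*A = 1*(-125) = -125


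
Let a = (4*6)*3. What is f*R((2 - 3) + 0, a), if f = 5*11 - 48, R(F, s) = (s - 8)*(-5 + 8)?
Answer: 1344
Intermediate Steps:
a = 72 (a = 24*3 = 72)
R(F, s) = -24 + 3*s (R(F, s) = (-8 + s)*3 = -24 + 3*s)
f = 7 (f = 55 - 48 = 7)
f*R((2 - 3) + 0, a) = 7*(-24 + 3*72) = 7*(-24 + 216) = 7*192 = 1344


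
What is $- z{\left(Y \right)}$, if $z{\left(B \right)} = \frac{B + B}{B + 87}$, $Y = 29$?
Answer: $- \frac{1}{2} \approx -0.5$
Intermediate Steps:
$z{\left(B \right)} = \frac{2 B}{87 + B}$
$- z{\left(Y \right)} = - \frac{2 \cdot 29}{87 + 29} = - \frac{2 \cdot 29}{116} = \left(-1\right) \frac{1}{2} = - \frac{1}{2}$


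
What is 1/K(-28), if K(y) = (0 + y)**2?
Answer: 1/784 ≈ 0.0012755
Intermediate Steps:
K(y) = y**2
1/K(-28) = 1/((-28)**2) = 1/784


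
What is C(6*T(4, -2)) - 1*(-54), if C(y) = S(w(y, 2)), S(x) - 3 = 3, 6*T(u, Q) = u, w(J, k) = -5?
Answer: 60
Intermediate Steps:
T(u, Q) = u/6
S(x) = 6 (S(x) = 3 + 3 = 6)
C(y) = 6
C(6*T(4, -2)) - 1*(-54) = 6 - 1*(-54) = 6 + 54 = 60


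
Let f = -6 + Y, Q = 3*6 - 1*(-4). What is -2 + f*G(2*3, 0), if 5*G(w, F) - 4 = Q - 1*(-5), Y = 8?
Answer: 52/5 ≈ 10.400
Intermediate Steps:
Q = 22 (Q = 18 + 4 = 22)
f = 2 (f = -6 + 8 = 2)
G(w, F) = 31/5 (G(w, F) = 4/5 + (22 - 1*(-5))/5 = 4/5 + (22 + 5)/5 = 4/5 + (1/5)*27 = 4/5 + 27/5 = 31/5)
-2 + f*G(2*3, 0) = -2 + 2*(31/5) = -2 + 62/5 = 52/5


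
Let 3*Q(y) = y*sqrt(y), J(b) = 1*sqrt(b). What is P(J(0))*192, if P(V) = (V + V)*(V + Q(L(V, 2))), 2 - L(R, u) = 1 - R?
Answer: 0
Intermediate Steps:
J(b) = sqrt(b)
L(R, u) = 1 + R (L(R, u) = 2 - (1 - R) = 2 + (-1 + R) = 1 + R)
Q(y) = y**(3/2)/3 (Q(y) = (y*sqrt(y))/3 = y**(3/2)/3)
P(V) = 2*V*(V + (1 + V)**(3/2)/3) (P(V) = (V + V)*(V + (1 + V)**(3/2)/3) = (2*V)*(V + (1 + V)**(3/2)/3) = 2*V*(V + (1 + V)**(3/2)/3))
P(J(0))*192 = (2*sqrt(0)*((1 + sqrt(0))**(3/2) + 3*sqrt(0))/3)*192 = ((2/3)*0*((1 + 0)**(3/2) + 3*0))*192 = ((2/3)*0*(1**(3/2) + 0))*192 = ((2/3)*0*(1 + 0))*192 = ((2/3)*0*1)*192 = 0*192 = 0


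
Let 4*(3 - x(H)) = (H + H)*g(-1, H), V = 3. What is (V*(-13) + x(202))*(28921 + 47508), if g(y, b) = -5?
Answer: 35845201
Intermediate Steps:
x(H) = 3 + 5*H/2 (x(H) = 3 - (H + H)*(-5)/4 = 3 - 2*H*(-5)/4 = 3 - (-5)*H/2 = 3 + 5*H/2)
(V*(-13) + x(202))*(28921 + 47508) = (3*(-13) + (3 + (5/2)*202))*(28921 + 47508) = (-39 + (3 + 505))*76429 = (-39 + 508)*76429 = 469*76429 = 35845201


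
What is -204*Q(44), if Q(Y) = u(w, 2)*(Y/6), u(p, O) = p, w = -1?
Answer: 1496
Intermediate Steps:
Q(Y) = -Y/6
-204*Q(44) = -(-34)*44 = -204*(-22/3) = 1496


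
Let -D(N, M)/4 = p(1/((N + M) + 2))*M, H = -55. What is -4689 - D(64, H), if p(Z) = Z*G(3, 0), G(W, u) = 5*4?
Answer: -5089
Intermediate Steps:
G(W, u) = 20
p(Z) = 20*Z (p(Z) = Z*20 = 20*Z)
D(N, M) = -80*M/(2 + M + N) (D(N, M) = -4*20/((N + M) + 2)*M = -4*20/((M + N) + 2)*M = -4*20/(2 + M + N)*M = -80*M/(2 + M + N))
-4689 - D(64, H) = -4689 - (-80)*(-55)/(2 - 55 + 64) = -4689 - (-80)*(-55)/11 = -4689 - 1*400 = -4689 - 400 = -5089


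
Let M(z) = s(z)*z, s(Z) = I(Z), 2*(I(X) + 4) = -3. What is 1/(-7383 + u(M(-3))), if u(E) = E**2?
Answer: -4/28443 ≈ -0.00014063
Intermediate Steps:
I(X) = -11/2 (I(X) = -4 + (1/2)*(-3) = -4 - 3/2 = -11/2)
s(Z) = -11/2
M(z) = -11*z/2
1/(-7383 + u(M(-3))) = 1/(-7383 + (-11/2*(-3))**2) = 1/(-7383 + (33/2)**2) = 1/(-7383 + 1089/4) = 1/(-28443/4) = -4/28443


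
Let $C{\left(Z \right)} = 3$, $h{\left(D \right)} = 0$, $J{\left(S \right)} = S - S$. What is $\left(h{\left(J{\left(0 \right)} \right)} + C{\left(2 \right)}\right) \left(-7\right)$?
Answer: $-21$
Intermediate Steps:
$J{\left(S \right)} = 0$
$\left(h{\left(J{\left(0 \right)} \right)} + C{\left(2 \right)}\right) \left(-7\right) = \left(0 + 3\right) \left(-7\right) = 3 \left(-7\right) = -21$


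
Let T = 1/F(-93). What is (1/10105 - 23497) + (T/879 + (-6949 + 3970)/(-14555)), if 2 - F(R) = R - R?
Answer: -243016639634923/10342544298 ≈ -23497.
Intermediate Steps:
F(R) = 2 (F(R) = 2 - (R - R) = 2 - 1*0 = 2 + 0 = 2)
T = 1/2 ≈ 0.50000
(1/10105 - 23497) + (T/879 + (-6949 + 3970)/(-14555)) = (1/10105 - 23497) + ((1/2)/879 + (-6949 + 3970)/(-14555)) = (1/10105 - 23497) + ((1/2)*(1/879) - 2979*(-1/14555)) = -237437184/10105 + (1/1758 + 2979/14555) = -237437184/10105 + 5251637/25587690 = -243016639634923/10342544298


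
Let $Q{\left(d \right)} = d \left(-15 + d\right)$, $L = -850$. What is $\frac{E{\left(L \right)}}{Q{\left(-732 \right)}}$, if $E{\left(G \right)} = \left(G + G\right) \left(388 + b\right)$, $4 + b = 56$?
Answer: $- \frac{187000}{136701} \approx -1.3679$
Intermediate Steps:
$b = 52$ ($b = -4 + 56 = 52$)
$E{\left(G \right)} = 880 G$ ($E{\left(G \right)} = \left(G + G\right) \left(388 + 52\right) = 2 G 440 = 880 G$)
$\frac{E{\left(L \right)}}{Q{\left(-732 \right)}} = \frac{880 \left(-850\right)}{\left(-732\right) \left(-15 - 732\right)} = - \frac{748000}{\left(-732\right) \left(-747\right)} = - \frac{748000}{546804} = \left(-748000\right) \frac{1}{546804} = - \frac{187000}{136701}$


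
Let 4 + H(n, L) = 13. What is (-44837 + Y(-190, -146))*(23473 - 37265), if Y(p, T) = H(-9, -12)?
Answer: 618267776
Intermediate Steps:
H(n, L) = 9 (H(n, L) = -4 + 13 = 9)
Y(p, T) = 9
(-44837 + Y(-190, -146))*(23473 - 37265) = (-44837 + 9)*(23473 - 37265) = -44828*(-13792) = 618267776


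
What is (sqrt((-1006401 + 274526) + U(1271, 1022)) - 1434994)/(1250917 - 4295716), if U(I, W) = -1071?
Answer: 1434994/3044799 - I*sqrt(732946)/3044799 ≈ 0.47129 - 0.00028118*I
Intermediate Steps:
(sqrt((-1006401 + 274526) + U(1271, 1022)) - 1434994)/(1250917 - 4295716) = (sqrt((-1006401 + 274526) - 1071) - 1434994)/(1250917 - 4295716) = (sqrt(-731875 - 1071) - 1434994)/(-3044799) = (sqrt(-732946) - 1434994)*(-1/3044799) = (I*sqrt(732946) - 1434994)*(-1/3044799) = (-1434994 + I*sqrt(732946))*(-1/3044799) = 1434994/3044799 - I*sqrt(732946)/3044799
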